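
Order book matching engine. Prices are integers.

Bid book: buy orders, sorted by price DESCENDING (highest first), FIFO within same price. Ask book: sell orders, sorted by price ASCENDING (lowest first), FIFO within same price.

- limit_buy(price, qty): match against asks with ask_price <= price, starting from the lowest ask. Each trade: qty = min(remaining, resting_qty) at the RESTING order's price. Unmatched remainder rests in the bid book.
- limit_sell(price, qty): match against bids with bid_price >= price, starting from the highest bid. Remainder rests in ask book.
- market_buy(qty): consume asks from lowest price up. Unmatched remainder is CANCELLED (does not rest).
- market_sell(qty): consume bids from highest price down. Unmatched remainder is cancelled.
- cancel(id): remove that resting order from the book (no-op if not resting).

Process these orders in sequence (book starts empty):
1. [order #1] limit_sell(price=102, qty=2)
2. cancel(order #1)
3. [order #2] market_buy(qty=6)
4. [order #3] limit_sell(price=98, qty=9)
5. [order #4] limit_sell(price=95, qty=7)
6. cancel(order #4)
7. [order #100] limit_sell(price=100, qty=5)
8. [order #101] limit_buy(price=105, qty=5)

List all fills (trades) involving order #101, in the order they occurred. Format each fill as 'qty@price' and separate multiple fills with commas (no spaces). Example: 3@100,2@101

Answer: 5@98

Derivation:
After op 1 [order #1] limit_sell(price=102, qty=2): fills=none; bids=[-] asks=[#1:2@102]
After op 2 cancel(order #1): fills=none; bids=[-] asks=[-]
After op 3 [order #2] market_buy(qty=6): fills=none; bids=[-] asks=[-]
After op 4 [order #3] limit_sell(price=98, qty=9): fills=none; bids=[-] asks=[#3:9@98]
After op 5 [order #4] limit_sell(price=95, qty=7): fills=none; bids=[-] asks=[#4:7@95 #3:9@98]
After op 6 cancel(order #4): fills=none; bids=[-] asks=[#3:9@98]
After op 7 [order #100] limit_sell(price=100, qty=5): fills=none; bids=[-] asks=[#3:9@98 #100:5@100]
After op 8 [order #101] limit_buy(price=105, qty=5): fills=#101x#3:5@98; bids=[-] asks=[#3:4@98 #100:5@100]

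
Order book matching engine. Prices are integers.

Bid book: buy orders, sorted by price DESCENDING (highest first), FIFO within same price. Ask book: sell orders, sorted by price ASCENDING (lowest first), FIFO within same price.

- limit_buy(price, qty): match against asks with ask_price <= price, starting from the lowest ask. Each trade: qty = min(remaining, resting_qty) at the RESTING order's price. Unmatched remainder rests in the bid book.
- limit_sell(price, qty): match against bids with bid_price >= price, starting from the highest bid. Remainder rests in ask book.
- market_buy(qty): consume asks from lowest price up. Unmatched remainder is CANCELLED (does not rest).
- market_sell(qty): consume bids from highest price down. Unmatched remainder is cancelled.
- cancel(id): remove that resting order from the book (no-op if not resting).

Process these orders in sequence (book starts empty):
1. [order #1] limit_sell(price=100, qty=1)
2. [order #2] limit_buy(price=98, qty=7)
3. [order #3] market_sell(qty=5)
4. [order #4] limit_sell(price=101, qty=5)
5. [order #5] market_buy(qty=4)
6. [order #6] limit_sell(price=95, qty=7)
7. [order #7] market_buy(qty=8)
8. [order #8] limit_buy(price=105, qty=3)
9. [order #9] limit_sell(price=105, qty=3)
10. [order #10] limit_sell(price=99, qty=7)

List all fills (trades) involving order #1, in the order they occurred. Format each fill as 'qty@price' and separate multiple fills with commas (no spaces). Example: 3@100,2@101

Answer: 1@100

Derivation:
After op 1 [order #1] limit_sell(price=100, qty=1): fills=none; bids=[-] asks=[#1:1@100]
After op 2 [order #2] limit_buy(price=98, qty=7): fills=none; bids=[#2:7@98] asks=[#1:1@100]
After op 3 [order #3] market_sell(qty=5): fills=#2x#3:5@98; bids=[#2:2@98] asks=[#1:1@100]
After op 4 [order #4] limit_sell(price=101, qty=5): fills=none; bids=[#2:2@98] asks=[#1:1@100 #4:5@101]
After op 5 [order #5] market_buy(qty=4): fills=#5x#1:1@100 #5x#4:3@101; bids=[#2:2@98] asks=[#4:2@101]
After op 6 [order #6] limit_sell(price=95, qty=7): fills=#2x#6:2@98; bids=[-] asks=[#6:5@95 #4:2@101]
After op 7 [order #7] market_buy(qty=8): fills=#7x#6:5@95 #7x#4:2@101; bids=[-] asks=[-]
After op 8 [order #8] limit_buy(price=105, qty=3): fills=none; bids=[#8:3@105] asks=[-]
After op 9 [order #9] limit_sell(price=105, qty=3): fills=#8x#9:3@105; bids=[-] asks=[-]
After op 10 [order #10] limit_sell(price=99, qty=7): fills=none; bids=[-] asks=[#10:7@99]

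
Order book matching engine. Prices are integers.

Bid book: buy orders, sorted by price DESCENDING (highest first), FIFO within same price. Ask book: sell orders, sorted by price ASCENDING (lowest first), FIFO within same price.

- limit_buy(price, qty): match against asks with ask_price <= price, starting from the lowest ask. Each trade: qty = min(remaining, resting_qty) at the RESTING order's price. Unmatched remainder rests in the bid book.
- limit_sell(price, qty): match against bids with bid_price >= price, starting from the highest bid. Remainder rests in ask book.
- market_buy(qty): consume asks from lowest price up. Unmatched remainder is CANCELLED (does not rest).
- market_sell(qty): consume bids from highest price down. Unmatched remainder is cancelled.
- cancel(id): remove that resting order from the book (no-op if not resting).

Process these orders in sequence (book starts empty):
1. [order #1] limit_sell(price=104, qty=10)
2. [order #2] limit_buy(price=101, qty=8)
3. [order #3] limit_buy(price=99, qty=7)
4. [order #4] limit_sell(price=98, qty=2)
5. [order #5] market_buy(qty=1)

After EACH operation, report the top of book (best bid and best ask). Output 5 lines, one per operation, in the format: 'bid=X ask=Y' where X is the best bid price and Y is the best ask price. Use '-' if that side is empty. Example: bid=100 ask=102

After op 1 [order #1] limit_sell(price=104, qty=10): fills=none; bids=[-] asks=[#1:10@104]
After op 2 [order #2] limit_buy(price=101, qty=8): fills=none; bids=[#2:8@101] asks=[#1:10@104]
After op 3 [order #3] limit_buy(price=99, qty=7): fills=none; bids=[#2:8@101 #3:7@99] asks=[#1:10@104]
After op 4 [order #4] limit_sell(price=98, qty=2): fills=#2x#4:2@101; bids=[#2:6@101 #3:7@99] asks=[#1:10@104]
After op 5 [order #5] market_buy(qty=1): fills=#5x#1:1@104; bids=[#2:6@101 #3:7@99] asks=[#1:9@104]

Answer: bid=- ask=104
bid=101 ask=104
bid=101 ask=104
bid=101 ask=104
bid=101 ask=104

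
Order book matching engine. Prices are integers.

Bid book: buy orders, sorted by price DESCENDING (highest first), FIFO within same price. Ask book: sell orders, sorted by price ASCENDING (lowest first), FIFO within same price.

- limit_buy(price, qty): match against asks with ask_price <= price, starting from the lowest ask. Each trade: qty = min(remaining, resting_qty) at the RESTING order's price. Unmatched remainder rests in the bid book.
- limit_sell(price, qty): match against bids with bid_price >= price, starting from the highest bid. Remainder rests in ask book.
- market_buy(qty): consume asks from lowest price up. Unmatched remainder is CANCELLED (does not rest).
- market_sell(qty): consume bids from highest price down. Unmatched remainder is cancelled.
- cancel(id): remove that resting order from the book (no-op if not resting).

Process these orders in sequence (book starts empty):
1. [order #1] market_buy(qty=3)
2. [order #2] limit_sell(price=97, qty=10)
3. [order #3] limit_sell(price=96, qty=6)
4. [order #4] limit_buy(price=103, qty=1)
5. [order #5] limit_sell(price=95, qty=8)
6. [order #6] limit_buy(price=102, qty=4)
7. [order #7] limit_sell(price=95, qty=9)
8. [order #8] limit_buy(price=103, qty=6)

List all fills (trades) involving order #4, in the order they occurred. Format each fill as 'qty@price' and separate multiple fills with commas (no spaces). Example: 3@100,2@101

Answer: 1@96

Derivation:
After op 1 [order #1] market_buy(qty=3): fills=none; bids=[-] asks=[-]
After op 2 [order #2] limit_sell(price=97, qty=10): fills=none; bids=[-] asks=[#2:10@97]
After op 3 [order #3] limit_sell(price=96, qty=6): fills=none; bids=[-] asks=[#3:6@96 #2:10@97]
After op 4 [order #4] limit_buy(price=103, qty=1): fills=#4x#3:1@96; bids=[-] asks=[#3:5@96 #2:10@97]
After op 5 [order #5] limit_sell(price=95, qty=8): fills=none; bids=[-] asks=[#5:8@95 #3:5@96 #2:10@97]
After op 6 [order #6] limit_buy(price=102, qty=4): fills=#6x#5:4@95; bids=[-] asks=[#5:4@95 #3:5@96 #2:10@97]
After op 7 [order #7] limit_sell(price=95, qty=9): fills=none; bids=[-] asks=[#5:4@95 #7:9@95 #3:5@96 #2:10@97]
After op 8 [order #8] limit_buy(price=103, qty=6): fills=#8x#5:4@95 #8x#7:2@95; bids=[-] asks=[#7:7@95 #3:5@96 #2:10@97]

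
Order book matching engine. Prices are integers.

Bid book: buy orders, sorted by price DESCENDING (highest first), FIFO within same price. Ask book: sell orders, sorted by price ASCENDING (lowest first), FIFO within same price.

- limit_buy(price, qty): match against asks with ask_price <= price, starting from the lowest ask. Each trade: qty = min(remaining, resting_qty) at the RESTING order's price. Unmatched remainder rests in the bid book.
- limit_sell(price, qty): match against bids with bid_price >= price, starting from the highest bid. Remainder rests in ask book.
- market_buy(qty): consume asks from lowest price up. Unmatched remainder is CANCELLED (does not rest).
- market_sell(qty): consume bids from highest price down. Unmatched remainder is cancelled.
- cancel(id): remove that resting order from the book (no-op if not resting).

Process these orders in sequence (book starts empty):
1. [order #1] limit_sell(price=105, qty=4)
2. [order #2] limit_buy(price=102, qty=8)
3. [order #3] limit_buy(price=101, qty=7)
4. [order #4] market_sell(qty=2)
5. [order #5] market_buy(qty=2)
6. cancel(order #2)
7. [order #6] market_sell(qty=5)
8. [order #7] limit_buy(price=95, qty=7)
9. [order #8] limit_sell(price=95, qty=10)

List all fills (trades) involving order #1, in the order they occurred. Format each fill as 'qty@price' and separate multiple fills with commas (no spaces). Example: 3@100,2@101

Answer: 2@105

Derivation:
After op 1 [order #1] limit_sell(price=105, qty=4): fills=none; bids=[-] asks=[#1:4@105]
After op 2 [order #2] limit_buy(price=102, qty=8): fills=none; bids=[#2:8@102] asks=[#1:4@105]
After op 3 [order #3] limit_buy(price=101, qty=7): fills=none; bids=[#2:8@102 #3:7@101] asks=[#1:4@105]
After op 4 [order #4] market_sell(qty=2): fills=#2x#4:2@102; bids=[#2:6@102 #3:7@101] asks=[#1:4@105]
After op 5 [order #5] market_buy(qty=2): fills=#5x#1:2@105; bids=[#2:6@102 #3:7@101] asks=[#1:2@105]
After op 6 cancel(order #2): fills=none; bids=[#3:7@101] asks=[#1:2@105]
After op 7 [order #6] market_sell(qty=5): fills=#3x#6:5@101; bids=[#3:2@101] asks=[#1:2@105]
After op 8 [order #7] limit_buy(price=95, qty=7): fills=none; bids=[#3:2@101 #7:7@95] asks=[#1:2@105]
After op 9 [order #8] limit_sell(price=95, qty=10): fills=#3x#8:2@101 #7x#8:7@95; bids=[-] asks=[#8:1@95 #1:2@105]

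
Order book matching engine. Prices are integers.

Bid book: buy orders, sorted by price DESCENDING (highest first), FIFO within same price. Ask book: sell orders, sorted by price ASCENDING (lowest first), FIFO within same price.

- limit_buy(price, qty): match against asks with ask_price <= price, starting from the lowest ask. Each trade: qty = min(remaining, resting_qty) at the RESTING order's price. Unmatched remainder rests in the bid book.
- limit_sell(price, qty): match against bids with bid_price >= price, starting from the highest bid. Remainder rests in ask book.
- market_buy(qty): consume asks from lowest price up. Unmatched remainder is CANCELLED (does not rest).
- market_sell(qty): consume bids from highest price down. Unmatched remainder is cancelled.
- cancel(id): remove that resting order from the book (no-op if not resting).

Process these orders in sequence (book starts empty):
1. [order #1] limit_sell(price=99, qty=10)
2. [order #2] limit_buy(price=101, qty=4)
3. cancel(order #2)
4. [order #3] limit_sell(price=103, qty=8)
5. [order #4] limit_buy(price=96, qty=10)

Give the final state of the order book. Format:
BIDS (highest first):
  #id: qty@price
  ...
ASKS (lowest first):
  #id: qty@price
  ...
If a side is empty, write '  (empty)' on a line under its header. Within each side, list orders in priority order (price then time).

Answer: BIDS (highest first):
  #4: 10@96
ASKS (lowest first):
  #1: 6@99
  #3: 8@103

Derivation:
After op 1 [order #1] limit_sell(price=99, qty=10): fills=none; bids=[-] asks=[#1:10@99]
After op 2 [order #2] limit_buy(price=101, qty=4): fills=#2x#1:4@99; bids=[-] asks=[#1:6@99]
After op 3 cancel(order #2): fills=none; bids=[-] asks=[#1:6@99]
After op 4 [order #3] limit_sell(price=103, qty=8): fills=none; bids=[-] asks=[#1:6@99 #3:8@103]
After op 5 [order #4] limit_buy(price=96, qty=10): fills=none; bids=[#4:10@96] asks=[#1:6@99 #3:8@103]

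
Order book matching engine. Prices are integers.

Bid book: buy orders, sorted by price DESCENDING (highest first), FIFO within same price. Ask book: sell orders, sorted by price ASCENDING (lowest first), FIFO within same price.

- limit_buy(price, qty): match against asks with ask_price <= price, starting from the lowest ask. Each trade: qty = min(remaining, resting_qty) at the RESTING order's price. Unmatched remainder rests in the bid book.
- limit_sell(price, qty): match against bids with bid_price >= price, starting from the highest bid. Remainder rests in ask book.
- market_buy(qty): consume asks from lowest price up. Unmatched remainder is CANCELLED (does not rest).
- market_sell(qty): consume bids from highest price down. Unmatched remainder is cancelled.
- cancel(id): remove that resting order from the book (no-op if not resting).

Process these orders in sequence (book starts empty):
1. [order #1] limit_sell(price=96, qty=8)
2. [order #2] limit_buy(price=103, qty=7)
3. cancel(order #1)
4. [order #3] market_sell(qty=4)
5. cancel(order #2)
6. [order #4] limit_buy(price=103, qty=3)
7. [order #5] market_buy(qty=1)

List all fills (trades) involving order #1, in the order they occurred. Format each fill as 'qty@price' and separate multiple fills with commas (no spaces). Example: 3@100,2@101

After op 1 [order #1] limit_sell(price=96, qty=8): fills=none; bids=[-] asks=[#1:8@96]
After op 2 [order #2] limit_buy(price=103, qty=7): fills=#2x#1:7@96; bids=[-] asks=[#1:1@96]
After op 3 cancel(order #1): fills=none; bids=[-] asks=[-]
After op 4 [order #3] market_sell(qty=4): fills=none; bids=[-] asks=[-]
After op 5 cancel(order #2): fills=none; bids=[-] asks=[-]
After op 6 [order #4] limit_buy(price=103, qty=3): fills=none; bids=[#4:3@103] asks=[-]
After op 7 [order #5] market_buy(qty=1): fills=none; bids=[#4:3@103] asks=[-]

Answer: 7@96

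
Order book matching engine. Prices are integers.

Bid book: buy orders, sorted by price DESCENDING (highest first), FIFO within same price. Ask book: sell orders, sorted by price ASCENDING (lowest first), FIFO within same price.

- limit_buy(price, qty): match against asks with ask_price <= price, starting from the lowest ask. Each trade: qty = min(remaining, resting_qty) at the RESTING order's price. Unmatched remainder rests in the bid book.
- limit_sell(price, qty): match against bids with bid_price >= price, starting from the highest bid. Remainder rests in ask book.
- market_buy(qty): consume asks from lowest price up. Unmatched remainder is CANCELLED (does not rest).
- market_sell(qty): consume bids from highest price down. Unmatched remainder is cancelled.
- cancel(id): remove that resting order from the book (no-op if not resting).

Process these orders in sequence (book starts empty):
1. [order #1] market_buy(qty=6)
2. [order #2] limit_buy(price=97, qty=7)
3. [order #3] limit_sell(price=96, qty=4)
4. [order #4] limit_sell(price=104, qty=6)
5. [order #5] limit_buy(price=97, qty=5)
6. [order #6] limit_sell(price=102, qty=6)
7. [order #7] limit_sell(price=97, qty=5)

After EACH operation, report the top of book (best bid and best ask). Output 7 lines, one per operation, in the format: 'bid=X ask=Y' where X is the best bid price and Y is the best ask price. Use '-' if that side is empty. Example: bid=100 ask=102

Answer: bid=- ask=-
bid=97 ask=-
bid=97 ask=-
bid=97 ask=104
bid=97 ask=104
bid=97 ask=102
bid=97 ask=102

Derivation:
After op 1 [order #1] market_buy(qty=6): fills=none; bids=[-] asks=[-]
After op 2 [order #2] limit_buy(price=97, qty=7): fills=none; bids=[#2:7@97] asks=[-]
After op 3 [order #3] limit_sell(price=96, qty=4): fills=#2x#3:4@97; bids=[#2:3@97] asks=[-]
After op 4 [order #4] limit_sell(price=104, qty=6): fills=none; bids=[#2:3@97] asks=[#4:6@104]
After op 5 [order #5] limit_buy(price=97, qty=5): fills=none; bids=[#2:3@97 #5:5@97] asks=[#4:6@104]
After op 6 [order #6] limit_sell(price=102, qty=6): fills=none; bids=[#2:3@97 #5:5@97] asks=[#6:6@102 #4:6@104]
After op 7 [order #7] limit_sell(price=97, qty=5): fills=#2x#7:3@97 #5x#7:2@97; bids=[#5:3@97] asks=[#6:6@102 #4:6@104]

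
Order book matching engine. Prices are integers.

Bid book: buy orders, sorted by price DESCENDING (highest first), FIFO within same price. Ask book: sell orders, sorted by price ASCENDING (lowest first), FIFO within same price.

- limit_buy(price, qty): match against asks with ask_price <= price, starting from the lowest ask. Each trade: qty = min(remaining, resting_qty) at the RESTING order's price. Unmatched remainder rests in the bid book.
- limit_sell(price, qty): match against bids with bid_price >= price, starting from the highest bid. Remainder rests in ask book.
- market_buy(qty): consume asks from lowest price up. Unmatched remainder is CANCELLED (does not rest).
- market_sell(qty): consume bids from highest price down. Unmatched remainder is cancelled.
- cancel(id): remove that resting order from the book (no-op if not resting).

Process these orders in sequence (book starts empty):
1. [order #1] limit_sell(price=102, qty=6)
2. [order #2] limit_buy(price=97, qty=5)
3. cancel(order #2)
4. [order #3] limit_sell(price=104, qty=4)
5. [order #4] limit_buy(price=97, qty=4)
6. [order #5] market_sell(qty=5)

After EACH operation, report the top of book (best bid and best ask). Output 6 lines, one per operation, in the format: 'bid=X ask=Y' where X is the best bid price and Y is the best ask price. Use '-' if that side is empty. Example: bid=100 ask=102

Answer: bid=- ask=102
bid=97 ask=102
bid=- ask=102
bid=- ask=102
bid=97 ask=102
bid=- ask=102

Derivation:
After op 1 [order #1] limit_sell(price=102, qty=6): fills=none; bids=[-] asks=[#1:6@102]
After op 2 [order #2] limit_buy(price=97, qty=5): fills=none; bids=[#2:5@97] asks=[#1:6@102]
After op 3 cancel(order #2): fills=none; bids=[-] asks=[#1:6@102]
After op 4 [order #3] limit_sell(price=104, qty=4): fills=none; bids=[-] asks=[#1:6@102 #3:4@104]
After op 5 [order #4] limit_buy(price=97, qty=4): fills=none; bids=[#4:4@97] asks=[#1:6@102 #3:4@104]
After op 6 [order #5] market_sell(qty=5): fills=#4x#5:4@97; bids=[-] asks=[#1:6@102 #3:4@104]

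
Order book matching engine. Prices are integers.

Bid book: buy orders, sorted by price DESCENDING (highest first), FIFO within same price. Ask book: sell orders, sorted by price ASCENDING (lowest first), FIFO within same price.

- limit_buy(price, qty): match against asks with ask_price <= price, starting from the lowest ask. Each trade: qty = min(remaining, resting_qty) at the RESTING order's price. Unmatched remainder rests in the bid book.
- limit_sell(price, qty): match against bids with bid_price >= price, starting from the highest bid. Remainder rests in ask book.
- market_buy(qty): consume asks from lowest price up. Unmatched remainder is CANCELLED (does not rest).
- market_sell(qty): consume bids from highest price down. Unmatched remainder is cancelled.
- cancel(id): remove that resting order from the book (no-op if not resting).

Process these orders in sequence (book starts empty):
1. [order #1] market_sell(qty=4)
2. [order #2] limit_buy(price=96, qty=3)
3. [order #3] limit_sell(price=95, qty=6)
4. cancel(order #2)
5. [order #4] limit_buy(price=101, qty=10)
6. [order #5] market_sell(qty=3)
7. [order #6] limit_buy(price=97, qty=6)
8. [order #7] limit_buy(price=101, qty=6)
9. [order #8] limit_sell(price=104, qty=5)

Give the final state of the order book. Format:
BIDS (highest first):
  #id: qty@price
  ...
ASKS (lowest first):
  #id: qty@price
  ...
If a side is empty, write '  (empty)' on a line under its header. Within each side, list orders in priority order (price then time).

After op 1 [order #1] market_sell(qty=4): fills=none; bids=[-] asks=[-]
After op 2 [order #2] limit_buy(price=96, qty=3): fills=none; bids=[#2:3@96] asks=[-]
After op 3 [order #3] limit_sell(price=95, qty=6): fills=#2x#3:3@96; bids=[-] asks=[#3:3@95]
After op 4 cancel(order #2): fills=none; bids=[-] asks=[#3:3@95]
After op 5 [order #4] limit_buy(price=101, qty=10): fills=#4x#3:3@95; bids=[#4:7@101] asks=[-]
After op 6 [order #5] market_sell(qty=3): fills=#4x#5:3@101; bids=[#4:4@101] asks=[-]
After op 7 [order #6] limit_buy(price=97, qty=6): fills=none; bids=[#4:4@101 #6:6@97] asks=[-]
After op 8 [order #7] limit_buy(price=101, qty=6): fills=none; bids=[#4:4@101 #7:6@101 #6:6@97] asks=[-]
After op 9 [order #8] limit_sell(price=104, qty=5): fills=none; bids=[#4:4@101 #7:6@101 #6:6@97] asks=[#8:5@104]

Answer: BIDS (highest first):
  #4: 4@101
  #7: 6@101
  #6: 6@97
ASKS (lowest first):
  #8: 5@104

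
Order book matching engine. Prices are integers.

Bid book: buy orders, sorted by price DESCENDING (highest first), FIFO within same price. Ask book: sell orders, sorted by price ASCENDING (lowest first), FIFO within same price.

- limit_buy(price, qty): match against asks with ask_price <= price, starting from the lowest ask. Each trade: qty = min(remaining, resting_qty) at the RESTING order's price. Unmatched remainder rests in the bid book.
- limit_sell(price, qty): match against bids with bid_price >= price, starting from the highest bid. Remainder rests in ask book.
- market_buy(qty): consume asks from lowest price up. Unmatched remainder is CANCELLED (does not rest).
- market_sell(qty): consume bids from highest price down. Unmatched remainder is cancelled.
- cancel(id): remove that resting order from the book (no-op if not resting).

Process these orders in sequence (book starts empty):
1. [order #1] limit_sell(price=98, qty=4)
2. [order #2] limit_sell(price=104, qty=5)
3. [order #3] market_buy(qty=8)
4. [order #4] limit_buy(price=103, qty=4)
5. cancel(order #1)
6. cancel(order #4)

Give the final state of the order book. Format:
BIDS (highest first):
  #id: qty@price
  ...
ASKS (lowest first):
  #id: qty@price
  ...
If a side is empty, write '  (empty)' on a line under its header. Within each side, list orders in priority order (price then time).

Answer: BIDS (highest first):
  (empty)
ASKS (lowest first):
  #2: 1@104

Derivation:
After op 1 [order #1] limit_sell(price=98, qty=4): fills=none; bids=[-] asks=[#1:4@98]
After op 2 [order #2] limit_sell(price=104, qty=5): fills=none; bids=[-] asks=[#1:4@98 #2:5@104]
After op 3 [order #3] market_buy(qty=8): fills=#3x#1:4@98 #3x#2:4@104; bids=[-] asks=[#2:1@104]
After op 4 [order #4] limit_buy(price=103, qty=4): fills=none; bids=[#4:4@103] asks=[#2:1@104]
After op 5 cancel(order #1): fills=none; bids=[#4:4@103] asks=[#2:1@104]
After op 6 cancel(order #4): fills=none; bids=[-] asks=[#2:1@104]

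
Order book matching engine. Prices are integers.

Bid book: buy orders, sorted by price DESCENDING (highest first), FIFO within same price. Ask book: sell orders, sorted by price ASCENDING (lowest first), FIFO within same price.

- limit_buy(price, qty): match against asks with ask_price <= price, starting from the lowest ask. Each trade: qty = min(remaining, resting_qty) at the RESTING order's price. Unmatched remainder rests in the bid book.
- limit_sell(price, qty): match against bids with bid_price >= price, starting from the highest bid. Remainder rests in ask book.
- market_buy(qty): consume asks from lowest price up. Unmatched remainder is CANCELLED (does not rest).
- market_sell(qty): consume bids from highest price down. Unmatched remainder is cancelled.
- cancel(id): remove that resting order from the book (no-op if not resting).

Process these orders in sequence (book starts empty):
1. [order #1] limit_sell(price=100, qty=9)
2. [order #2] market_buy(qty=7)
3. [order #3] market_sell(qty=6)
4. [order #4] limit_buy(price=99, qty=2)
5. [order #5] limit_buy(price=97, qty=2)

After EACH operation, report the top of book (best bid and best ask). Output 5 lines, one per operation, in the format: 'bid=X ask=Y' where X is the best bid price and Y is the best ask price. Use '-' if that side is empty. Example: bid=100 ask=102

Answer: bid=- ask=100
bid=- ask=100
bid=- ask=100
bid=99 ask=100
bid=99 ask=100

Derivation:
After op 1 [order #1] limit_sell(price=100, qty=9): fills=none; bids=[-] asks=[#1:9@100]
After op 2 [order #2] market_buy(qty=7): fills=#2x#1:7@100; bids=[-] asks=[#1:2@100]
After op 3 [order #3] market_sell(qty=6): fills=none; bids=[-] asks=[#1:2@100]
After op 4 [order #4] limit_buy(price=99, qty=2): fills=none; bids=[#4:2@99] asks=[#1:2@100]
After op 5 [order #5] limit_buy(price=97, qty=2): fills=none; bids=[#4:2@99 #5:2@97] asks=[#1:2@100]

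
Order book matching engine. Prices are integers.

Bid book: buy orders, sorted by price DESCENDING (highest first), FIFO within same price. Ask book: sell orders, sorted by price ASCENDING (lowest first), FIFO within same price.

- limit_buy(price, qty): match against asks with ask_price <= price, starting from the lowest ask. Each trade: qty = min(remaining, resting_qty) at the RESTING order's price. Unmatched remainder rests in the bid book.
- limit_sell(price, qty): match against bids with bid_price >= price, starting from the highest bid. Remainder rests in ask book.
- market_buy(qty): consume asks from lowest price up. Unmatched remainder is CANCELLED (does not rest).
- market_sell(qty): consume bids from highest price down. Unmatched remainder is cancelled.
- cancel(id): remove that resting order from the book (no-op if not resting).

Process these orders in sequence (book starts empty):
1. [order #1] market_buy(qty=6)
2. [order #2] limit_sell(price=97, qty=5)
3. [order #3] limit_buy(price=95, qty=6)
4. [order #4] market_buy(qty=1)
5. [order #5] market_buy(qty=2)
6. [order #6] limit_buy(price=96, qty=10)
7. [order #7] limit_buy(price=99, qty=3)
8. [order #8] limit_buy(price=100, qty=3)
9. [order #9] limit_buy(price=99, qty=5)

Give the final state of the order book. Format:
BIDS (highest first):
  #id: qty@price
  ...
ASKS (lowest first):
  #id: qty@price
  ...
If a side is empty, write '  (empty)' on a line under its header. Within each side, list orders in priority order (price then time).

Answer: BIDS (highest first):
  #8: 3@100
  #7: 1@99
  #9: 5@99
  #6: 10@96
  #3: 6@95
ASKS (lowest first):
  (empty)

Derivation:
After op 1 [order #1] market_buy(qty=6): fills=none; bids=[-] asks=[-]
After op 2 [order #2] limit_sell(price=97, qty=5): fills=none; bids=[-] asks=[#2:5@97]
After op 3 [order #3] limit_buy(price=95, qty=6): fills=none; bids=[#3:6@95] asks=[#2:5@97]
After op 4 [order #4] market_buy(qty=1): fills=#4x#2:1@97; bids=[#3:6@95] asks=[#2:4@97]
After op 5 [order #5] market_buy(qty=2): fills=#5x#2:2@97; bids=[#3:6@95] asks=[#2:2@97]
After op 6 [order #6] limit_buy(price=96, qty=10): fills=none; bids=[#6:10@96 #3:6@95] asks=[#2:2@97]
After op 7 [order #7] limit_buy(price=99, qty=3): fills=#7x#2:2@97; bids=[#7:1@99 #6:10@96 #3:6@95] asks=[-]
After op 8 [order #8] limit_buy(price=100, qty=3): fills=none; bids=[#8:3@100 #7:1@99 #6:10@96 #3:6@95] asks=[-]
After op 9 [order #9] limit_buy(price=99, qty=5): fills=none; bids=[#8:3@100 #7:1@99 #9:5@99 #6:10@96 #3:6@95] asks=[-]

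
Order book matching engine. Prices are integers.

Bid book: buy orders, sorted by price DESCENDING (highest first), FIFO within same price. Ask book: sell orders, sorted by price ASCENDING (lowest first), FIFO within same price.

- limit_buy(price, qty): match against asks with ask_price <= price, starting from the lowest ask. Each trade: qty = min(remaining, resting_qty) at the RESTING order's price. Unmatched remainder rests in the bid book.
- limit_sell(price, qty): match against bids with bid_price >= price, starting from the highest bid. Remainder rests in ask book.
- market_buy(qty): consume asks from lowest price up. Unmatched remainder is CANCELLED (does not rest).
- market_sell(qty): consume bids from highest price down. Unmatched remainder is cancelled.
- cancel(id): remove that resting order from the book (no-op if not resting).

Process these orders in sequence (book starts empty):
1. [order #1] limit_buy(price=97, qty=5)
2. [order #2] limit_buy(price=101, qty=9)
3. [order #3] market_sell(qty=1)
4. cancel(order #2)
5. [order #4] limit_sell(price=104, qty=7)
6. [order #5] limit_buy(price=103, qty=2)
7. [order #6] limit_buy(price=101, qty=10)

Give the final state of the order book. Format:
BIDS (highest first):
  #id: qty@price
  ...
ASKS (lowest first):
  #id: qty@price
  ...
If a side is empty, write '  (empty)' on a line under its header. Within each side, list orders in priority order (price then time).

Answer: BIDS (highest first):
  #5: 2@103
  #6: 10@101
  #1: 5@97
ASKS (lowest first):
  #4: 7@104

Derivation:
After op 1 [order #1] limit_buy(price=97, qty=5): fills=none; bids=[#1:5@97] asks=[-]
After op 2 [order #2] limit_buy(price=101, qty=9): fills=none; bids=[#2:9@101 #1:5@97] asks=[-]
After op 3 [order #3] market_sell(qty=1): fills=#2x#3:1@101; bids=[#2:8@101 #1:5@97] asks=[-]
After op 4 cancel(order #2): fills=none; bids=[#1:5@97] asks=[-]
After op 5 [order #4] limit_sell(price=104, qty=7): fills=none; bids=[#1:5@97] asks=[#4:7@104]
After op 6 [order #5] limit_buy(price=103, qty=2): fills=none; bids=[#5:2@103 #1:5@97] asks=[#4:7@104]
After op 7 [order #6] limit_buy(price=101, qty=10): fills=none; bids=[#5:2@103 #6:10@101 #1:5@97] asks=[#4:7@104]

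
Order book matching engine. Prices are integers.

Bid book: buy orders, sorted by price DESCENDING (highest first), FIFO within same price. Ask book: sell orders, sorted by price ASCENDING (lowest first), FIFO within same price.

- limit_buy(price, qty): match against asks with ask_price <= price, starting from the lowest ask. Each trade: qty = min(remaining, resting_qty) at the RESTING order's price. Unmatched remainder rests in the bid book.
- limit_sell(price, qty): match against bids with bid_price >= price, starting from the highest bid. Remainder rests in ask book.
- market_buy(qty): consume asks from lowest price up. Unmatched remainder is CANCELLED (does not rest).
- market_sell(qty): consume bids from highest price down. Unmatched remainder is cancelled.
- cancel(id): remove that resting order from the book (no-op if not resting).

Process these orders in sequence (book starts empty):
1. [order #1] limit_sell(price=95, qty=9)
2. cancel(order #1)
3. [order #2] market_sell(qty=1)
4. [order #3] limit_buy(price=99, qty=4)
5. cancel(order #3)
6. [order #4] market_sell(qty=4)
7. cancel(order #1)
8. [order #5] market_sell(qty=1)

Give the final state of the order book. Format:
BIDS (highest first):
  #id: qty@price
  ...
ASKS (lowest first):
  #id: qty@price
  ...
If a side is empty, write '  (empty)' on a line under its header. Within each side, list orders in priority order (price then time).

Answer: BIDS (highest first):
  (empty)
ASKS (lowest first):
  (empty)

Derivation:
After op 1 [order #1] limit_sell(price=95, qty=9): fills=none; bids=[-] asks=[#1:9@95]
After op 2 cancel(order #1): fills=none; bids=[-] asks=[-]
After op 3 [order #2] market_sell(qty=1): fills=none; bids=[-] asks=[-]
After op 4 [order #3] limit_buy(price=99, qty=4): fills=none; bids=[#3:4@99] asks=[-]
After op 5 cancel(order #3): fills=none; bids=[-] asks=[-]
After op 6 [order #4] market_sell(qty=4): fills=none; bids=[-] asks=[-]
After op 7 cancel(order #1): fills=none; bids=[-] asks=[-]
After op 8 [order #5] market_sell(qty=1): fills=none; bids=[-] asks=[-]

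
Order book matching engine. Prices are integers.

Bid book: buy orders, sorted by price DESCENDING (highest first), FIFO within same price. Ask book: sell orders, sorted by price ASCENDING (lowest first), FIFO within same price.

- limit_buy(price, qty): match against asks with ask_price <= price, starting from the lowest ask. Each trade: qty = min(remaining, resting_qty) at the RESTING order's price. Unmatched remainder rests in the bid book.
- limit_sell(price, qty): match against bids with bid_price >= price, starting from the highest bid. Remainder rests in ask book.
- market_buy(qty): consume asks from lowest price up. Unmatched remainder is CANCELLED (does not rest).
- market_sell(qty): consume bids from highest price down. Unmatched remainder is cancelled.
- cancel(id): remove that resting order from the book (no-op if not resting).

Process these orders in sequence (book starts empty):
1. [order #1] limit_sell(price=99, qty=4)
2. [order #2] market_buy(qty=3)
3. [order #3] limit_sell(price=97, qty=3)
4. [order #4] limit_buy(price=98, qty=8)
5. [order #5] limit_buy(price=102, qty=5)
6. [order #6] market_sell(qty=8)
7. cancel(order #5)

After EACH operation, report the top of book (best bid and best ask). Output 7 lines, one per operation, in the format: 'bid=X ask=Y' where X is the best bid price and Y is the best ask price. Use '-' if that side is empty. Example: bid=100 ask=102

After op 1 [order #1] limit_sell(price=99, qty=4): fills=none; bids=[-] asks=[#1:4@99]
After op 2 [order #2] market_buy(qty=3): fills=#2x#1:3@99; bids=[-] asks=[#1:1@99]
After op 3 [order #3] limit_sell(price=97, qty=3): fills=none; bids=[-] asks=[#3:3@97 #1:1@99]
After op 4 [order #4] limit_buy(price=98, qty=8): fills=#4x#3:3@97; bids=[#4:5@98] asks=[#1:1@99]
After op 5 [order #5] limit_buy(price=102, qty=5): fills=#5x#1:1@99; bids=[#5:4@102 #4:5@98] asks=[-]
After op 6 [order #6] market_sell(qty=8): fills=#5x#6:4@102 #4x#6:4@98; bids=[#4:1@98] asks=[-]
After op 7 cancel(order #5): fills=none; bids=[#4:1@98] asks=[-]

Answer: bid=- ask=99
bid=- ask=99
bid=- ask=97
bid=98 ask=99
bid=102 ask=-
bid=98 ask=-
bid=98 ask=-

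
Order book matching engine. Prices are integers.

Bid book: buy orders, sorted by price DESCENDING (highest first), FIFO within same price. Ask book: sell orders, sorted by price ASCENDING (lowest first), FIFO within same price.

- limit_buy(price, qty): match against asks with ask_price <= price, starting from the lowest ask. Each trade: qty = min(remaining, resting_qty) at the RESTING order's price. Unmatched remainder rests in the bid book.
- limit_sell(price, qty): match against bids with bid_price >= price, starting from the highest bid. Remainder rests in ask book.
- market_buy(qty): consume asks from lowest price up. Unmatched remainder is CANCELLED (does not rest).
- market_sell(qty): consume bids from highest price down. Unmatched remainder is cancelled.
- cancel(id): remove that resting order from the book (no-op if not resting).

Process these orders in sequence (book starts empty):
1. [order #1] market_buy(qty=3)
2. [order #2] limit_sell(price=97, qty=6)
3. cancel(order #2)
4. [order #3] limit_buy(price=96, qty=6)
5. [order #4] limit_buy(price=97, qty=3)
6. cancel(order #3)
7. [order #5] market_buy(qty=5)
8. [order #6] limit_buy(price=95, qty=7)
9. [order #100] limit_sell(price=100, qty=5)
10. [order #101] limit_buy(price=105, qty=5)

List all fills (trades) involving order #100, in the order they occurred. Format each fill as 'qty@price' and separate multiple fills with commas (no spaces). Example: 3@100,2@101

Answer: 5@100

Derivation:
After op 1 [order #1] market_buy(qty=3): fills=none; bids=[-] asks=[-]
After op 2 [order #2] limit_sell(price=97, qty=6): fills=none; bids=[-] asks=[#2:6@97]
After op 3 cancel(order #2): fills=none; bids=[-] asks=[-]
After op 4 [order #3] limit_buy(price=96, qty=6): fills=none; bids=[#3:6@96] asks=[-]
After op 5 [order #4] limit_buy(price=97, qty=3): fills=none; bids=[#4:3@97 #3:6@96] asks=[-]
After op 6 cancel(order #3): fills=none; bids=[#4:3@97] asks=[-]
After op 7 [order #5] market_buy(qty=5): fills=none; bids=[#4:3@97] asks=[-]
After op 8 [order #6] limit_buy(price=95, qty=7): fills=none; bids=[#4:3@97 #6:7@95] asks=[-]
After op 9 [order #100] limit_sell(price=100, qty=5): fills=none; bids=[#4:3@97 #6:7@95] asks=[#100:5@100]
After op 10 [order #101] limit_buy(price=105, qty=5): fills=#101x#100:5@100; bids=[#4:3@97 #6:7@95] asks=[-]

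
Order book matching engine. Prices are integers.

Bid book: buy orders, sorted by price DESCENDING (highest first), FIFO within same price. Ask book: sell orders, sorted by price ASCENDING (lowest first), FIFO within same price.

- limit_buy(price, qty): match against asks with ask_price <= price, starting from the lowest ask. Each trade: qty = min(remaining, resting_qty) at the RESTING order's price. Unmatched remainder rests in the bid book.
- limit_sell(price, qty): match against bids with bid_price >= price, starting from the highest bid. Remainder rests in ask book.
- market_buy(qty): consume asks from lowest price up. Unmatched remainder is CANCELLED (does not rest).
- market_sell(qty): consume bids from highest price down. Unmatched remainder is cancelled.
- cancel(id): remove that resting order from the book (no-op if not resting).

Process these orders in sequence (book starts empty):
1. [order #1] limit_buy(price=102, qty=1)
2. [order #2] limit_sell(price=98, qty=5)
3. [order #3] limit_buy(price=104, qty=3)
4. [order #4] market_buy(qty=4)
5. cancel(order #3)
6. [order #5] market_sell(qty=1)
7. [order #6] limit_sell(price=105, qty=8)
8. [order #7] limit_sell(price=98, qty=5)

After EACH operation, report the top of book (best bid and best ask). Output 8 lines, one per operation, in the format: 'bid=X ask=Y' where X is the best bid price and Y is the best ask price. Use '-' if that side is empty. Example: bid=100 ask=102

After op 1 [order #1] limit_buy(price=102, qty=1): fills=none; bids=[#1:1@102] asks=[-]
After op 2 [order #2] limit_sell(price=98, qty=5): fills=#1x#2:1@102; bids=[-] asks=[#2:4@98]
After op 3 [order #3] limit_buy(price=104, qty=3): fills=#3x#2:3@98; bids=[-] asks=[#2:1@98]
After op 4 [order #4] market_buy(qty=4): fills=#4x#2:1@98; bids=[-] asks=[-]
After op 5 cancel(order #3): fills=none; bids=[-] asks=[-]
After op 6 [order #5] market_sell(qty=1): fills=none; bids=[-] asks=[-]
After op 7 [order #6] limit_sell(price=105, qty=8): fills=none; bids=[-] asks=[#6:8@105]
After op 8 [order #7] limit_sell(price=98, qty=5): fills=none; bids=[-] asks=[#7:5@98 #6:8@105]

Answer: bid=102 ask=-
bid=- ask=98
bid=- ask=98
bid=- ask=-
bid=- ask=-
bid=- ask=-
bid=- ask=105
bid=- ask=98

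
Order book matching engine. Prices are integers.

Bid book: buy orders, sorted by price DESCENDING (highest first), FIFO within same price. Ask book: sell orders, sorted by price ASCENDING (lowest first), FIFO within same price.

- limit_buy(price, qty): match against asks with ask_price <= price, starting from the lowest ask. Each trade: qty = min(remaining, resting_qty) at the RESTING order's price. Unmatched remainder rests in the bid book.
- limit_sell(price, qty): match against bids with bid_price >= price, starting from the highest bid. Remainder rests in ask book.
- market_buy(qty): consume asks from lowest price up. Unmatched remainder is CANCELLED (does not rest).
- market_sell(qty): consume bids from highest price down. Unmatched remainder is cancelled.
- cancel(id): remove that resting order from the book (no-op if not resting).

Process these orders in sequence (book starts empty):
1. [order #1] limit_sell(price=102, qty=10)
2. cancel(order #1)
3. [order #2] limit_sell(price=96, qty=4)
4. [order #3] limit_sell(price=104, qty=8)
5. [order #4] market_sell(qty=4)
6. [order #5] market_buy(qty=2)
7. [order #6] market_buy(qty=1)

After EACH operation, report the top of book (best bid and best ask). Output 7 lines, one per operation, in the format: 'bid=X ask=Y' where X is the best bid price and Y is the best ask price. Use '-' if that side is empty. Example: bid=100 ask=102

After op 1 [order #1] limit_sell(price=102, qty=10): fills=none; bids=[-] asks=[#1:10@102]
After op 2 cancel(order #1): fills=none; bids=[-] asks=[-]
After op 3 [order #2] limit_sell(price=96, qty=4): fills=none; bids=[-] asks=[#2:4@96]
After op 4 [order #3] limit_sell(price=104, qty=8): fills=none; bids=[-] asks=[#2:4@96 #3:8@104]
After op 5 [order #4] market_sell(qty=4): fills=none; bids=[-] asks=[#2:4@96 #3:8@104]
After op 6 [order #5] market_buy(qty=2): fills=#5x#2:2@96; bids=[-] asks=[#2:2@96 #3:8@104]
After op 7 [order #6] market_buy(qty=1): fills=#6x#2:1@96; bids=[-] asks=[#2:1@96 #3:8@104]

Answer: bid=- ask=102
bid=- ask=-
bid=- ask=96
bid=- ask=96
bid=- ask=96
bid=- ask=96
bid=- ask=96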